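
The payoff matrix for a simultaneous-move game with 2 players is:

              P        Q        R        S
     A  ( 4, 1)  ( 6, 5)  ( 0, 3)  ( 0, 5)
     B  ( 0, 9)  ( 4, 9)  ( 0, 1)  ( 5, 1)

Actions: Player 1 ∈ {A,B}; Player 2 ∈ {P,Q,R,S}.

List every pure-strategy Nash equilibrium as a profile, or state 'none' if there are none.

PSNE = {(A,Q)}

(A,P): not NE [P2→S gives 5>1]
(A,Q): NE
(A,R): not NE [P2→S gives 5>3]
(A,S): not NE [P1→B gives 5>0]
(B,P): not NE [P1→A gives 4>0]
(B,Q): not NE [P1→A gives 6>4]
(B,R): not NE [P2→Q gives 9>1]
(B,S): not NE [P2→Q gives 9>1]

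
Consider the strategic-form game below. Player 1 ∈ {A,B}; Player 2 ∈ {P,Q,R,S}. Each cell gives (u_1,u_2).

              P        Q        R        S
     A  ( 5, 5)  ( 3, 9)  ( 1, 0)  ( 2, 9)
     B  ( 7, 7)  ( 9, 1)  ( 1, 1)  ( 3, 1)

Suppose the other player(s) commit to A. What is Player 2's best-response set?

argmax u_2 = {Q,S}

u_2(P vs A) = 5
u_2(Q vs A) = 9
u_2(R vs A) = 0
u_2(S vs A) = 9
max payoff 9 at {Q,S}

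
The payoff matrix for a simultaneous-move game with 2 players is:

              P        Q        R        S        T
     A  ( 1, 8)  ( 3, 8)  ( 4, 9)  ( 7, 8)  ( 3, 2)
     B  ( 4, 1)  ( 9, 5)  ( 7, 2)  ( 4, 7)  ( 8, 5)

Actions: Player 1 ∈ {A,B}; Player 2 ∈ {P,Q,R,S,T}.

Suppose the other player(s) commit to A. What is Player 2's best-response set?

P2 best: {R}

u_2(P vs A) = 8
u_2(Q vs A) = 8
u_2(R vs A) = 9
u_2(S vs A) = 8
u_2(T vs A) = 2
max payoff 9 at {R}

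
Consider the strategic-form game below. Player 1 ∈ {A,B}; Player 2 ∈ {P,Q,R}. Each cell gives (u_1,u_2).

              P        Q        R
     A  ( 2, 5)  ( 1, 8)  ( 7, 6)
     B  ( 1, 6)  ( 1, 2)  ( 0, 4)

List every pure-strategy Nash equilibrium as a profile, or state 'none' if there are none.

PSNE = {(A,Q)}

(A,P): not NE [P2→Q gives 8>5]
(A,Q): NE
(A,R): not NE [P2→Q gives 8>6]
(B,P): not NE [P1→A gives 2>1]
(B,Q): not NE [P2→P gives 6>2]
(B,R): not NE [P1→A gives 7>0; P2→P gives 6>4]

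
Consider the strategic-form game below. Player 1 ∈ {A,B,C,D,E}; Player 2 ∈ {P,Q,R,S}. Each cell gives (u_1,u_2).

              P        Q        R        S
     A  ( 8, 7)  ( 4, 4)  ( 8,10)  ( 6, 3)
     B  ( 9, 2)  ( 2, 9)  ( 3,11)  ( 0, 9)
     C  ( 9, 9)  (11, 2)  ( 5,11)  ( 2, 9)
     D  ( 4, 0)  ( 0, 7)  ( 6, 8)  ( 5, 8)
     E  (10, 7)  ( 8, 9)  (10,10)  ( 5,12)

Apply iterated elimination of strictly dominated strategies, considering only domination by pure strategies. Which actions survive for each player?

Survivors P1:{A,E} P2:{R,S}

P1 drop B (E beats it: P:10>9 Q:8>2 R:10>3 S:5>0)
P1 drop D (A beats it: P:8>4 Q:4>0 R:8>6 S:6>5)
P2 drop P (R beats it: A:10>7 C:11>9 E:10>7)
P2 drop Q (R beats it: A:10>4 C:11>2 E:10>9)
P1 drop C (A beats it: R:8>5 S:6>2)
P1→{A,E} P2→{R,S}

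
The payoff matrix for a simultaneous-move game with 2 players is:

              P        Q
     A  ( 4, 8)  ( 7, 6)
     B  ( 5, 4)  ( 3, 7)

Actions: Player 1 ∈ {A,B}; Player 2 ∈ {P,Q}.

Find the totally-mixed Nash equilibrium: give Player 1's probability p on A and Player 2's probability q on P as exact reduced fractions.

p=3/5, q=4/5

P1 indiff ⇒ q·4+(1-q)·7 = q·5+(1-q)·3 ⇒ q(-1) = (1-q)(-4) ⇒ q = 4/5
P2 indiff ⇒ p·8+(1-p)·4 = p·6+(1-p)·7 ⇒ p(2) = (1-p)(3) ⇒ p = 3/5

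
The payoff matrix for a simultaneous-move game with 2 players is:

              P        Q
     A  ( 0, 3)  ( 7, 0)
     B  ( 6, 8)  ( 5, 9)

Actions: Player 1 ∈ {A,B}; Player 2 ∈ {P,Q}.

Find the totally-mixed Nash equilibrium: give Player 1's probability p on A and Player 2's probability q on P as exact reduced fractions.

P1 indiff ⇒ q·0+(1-q)·7 = q·6+(1-q)·5 ⇒ q(-6) = (1-q)(-2) ⇒ q = 1/4
P2 indiff ⇒ p·3+(1-p)·8 = p·0+(1-p)·9 ⇒ p(3) = (1-p)(1) ⇒ p = 1/4

(p,q) = (1/4, 1/4)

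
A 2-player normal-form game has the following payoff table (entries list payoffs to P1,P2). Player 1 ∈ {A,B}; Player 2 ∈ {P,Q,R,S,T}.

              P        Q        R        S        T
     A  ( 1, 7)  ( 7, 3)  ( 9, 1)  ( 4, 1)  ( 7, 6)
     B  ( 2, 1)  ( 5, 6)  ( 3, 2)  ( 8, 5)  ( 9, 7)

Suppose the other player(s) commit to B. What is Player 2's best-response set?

u_2(P vs B) = 1
u_2(Q vs B) = 6
u_2(R vs B) = 2
u_2(S vs B) = 5
u_2(T vs B) = 7
max payoff 7 at {T}

BR_2 = {T}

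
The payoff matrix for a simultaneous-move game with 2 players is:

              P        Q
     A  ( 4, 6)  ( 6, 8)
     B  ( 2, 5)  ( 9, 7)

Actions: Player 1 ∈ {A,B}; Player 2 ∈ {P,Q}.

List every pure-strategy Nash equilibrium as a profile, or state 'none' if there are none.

(A,P): not NE [P2→Q gives 8>6]
(A,Q): not NE [P1→B gives 9>6]
(B,P): not NE [P1→A gives 4>2; P2→Q gives 7>5]
(B,Q): NE

NE set: (B,Q)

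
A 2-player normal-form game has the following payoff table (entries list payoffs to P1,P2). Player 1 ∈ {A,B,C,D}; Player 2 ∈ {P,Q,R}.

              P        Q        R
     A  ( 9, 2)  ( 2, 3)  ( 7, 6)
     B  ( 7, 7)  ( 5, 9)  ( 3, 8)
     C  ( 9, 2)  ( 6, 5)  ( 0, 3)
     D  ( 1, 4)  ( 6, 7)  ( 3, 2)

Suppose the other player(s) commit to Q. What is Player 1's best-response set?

argmax u_1 = {C,D}

u_1(A vs Q) = 2
u_1(B vs Q) = 5
u_1(C vs Q) = 6
u_1(D vs Q) = 6
max payoff 6 at {C,D}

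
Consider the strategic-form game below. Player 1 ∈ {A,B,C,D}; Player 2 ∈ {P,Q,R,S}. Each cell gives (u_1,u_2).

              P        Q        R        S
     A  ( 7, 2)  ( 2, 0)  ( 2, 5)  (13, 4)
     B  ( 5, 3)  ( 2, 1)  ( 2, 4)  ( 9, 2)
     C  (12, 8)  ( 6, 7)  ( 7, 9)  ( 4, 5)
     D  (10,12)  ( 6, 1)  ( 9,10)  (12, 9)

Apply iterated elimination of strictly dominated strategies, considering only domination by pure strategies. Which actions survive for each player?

P1 drop B (D beats it: P:10>5 Q:6>2 R:9>2 S:12>9)
P2 drop Q (P beats it: A:2>0 C:8>7 D:12>1)
P2 drop S (R beats it: A:5>4 C:9>5 D:10>9)
P1 drop A (C beats it: P:12>7 R:7>2)
P1→{C,D} P2→{P,R}

Remaining: P1:{C,D} P2:{P,R}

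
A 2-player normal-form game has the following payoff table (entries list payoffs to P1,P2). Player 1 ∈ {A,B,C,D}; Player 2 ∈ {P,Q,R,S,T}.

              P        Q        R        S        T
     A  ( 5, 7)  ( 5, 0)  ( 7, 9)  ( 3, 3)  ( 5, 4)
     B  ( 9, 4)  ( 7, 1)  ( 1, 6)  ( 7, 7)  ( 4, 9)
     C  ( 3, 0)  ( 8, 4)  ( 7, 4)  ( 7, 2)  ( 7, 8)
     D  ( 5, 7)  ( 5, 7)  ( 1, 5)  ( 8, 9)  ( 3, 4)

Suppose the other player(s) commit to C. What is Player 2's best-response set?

P2 best: {T}

u_2(P vs C) = 0
u_2(Q vs C) = 4
u_2(R vs C) = 4
u_2(S vs C) = 2
u_2(T vs C) = 8
max payoff 8 at {T}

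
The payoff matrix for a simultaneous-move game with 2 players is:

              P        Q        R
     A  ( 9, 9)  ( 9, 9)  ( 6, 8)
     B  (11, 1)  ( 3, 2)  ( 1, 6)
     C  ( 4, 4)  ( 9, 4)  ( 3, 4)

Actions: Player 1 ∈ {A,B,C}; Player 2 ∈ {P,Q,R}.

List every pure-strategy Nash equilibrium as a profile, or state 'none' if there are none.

PSNE = {(A,Q), (C,Q)}

(A,P): not NE [P1→B gives 11>9]
(A,Q): NE
(A,R): not NE [P2→Q gives 9>8]
(B,P): not NE [P2→R gives 6>1]
(B,Q): not NE [P1→C gives 9>3; P2→R gives 6>2]
(B,R): not NE [P1→A gives 6>1]
(C,P): not NE [P1→B gives 11>4]
(C,Q): NE
(C,R): not NE [P1→A gives 6>3]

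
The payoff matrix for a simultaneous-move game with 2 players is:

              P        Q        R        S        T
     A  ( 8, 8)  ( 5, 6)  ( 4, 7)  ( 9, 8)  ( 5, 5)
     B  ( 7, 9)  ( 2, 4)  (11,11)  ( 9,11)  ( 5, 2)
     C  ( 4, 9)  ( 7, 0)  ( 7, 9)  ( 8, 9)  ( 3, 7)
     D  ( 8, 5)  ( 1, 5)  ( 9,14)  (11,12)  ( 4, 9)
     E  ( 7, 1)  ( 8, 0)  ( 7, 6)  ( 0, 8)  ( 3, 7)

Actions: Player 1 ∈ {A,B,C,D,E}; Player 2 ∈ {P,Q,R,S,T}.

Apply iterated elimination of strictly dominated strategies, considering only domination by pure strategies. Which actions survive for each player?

IESDS → P1:{A,B,D} P2:{P,R,S}

P2 drop Q (R beats it: A:7>6 B:11>4 C:9>0 D:14>5 E:6>0)
P1 drop C (B beats it: P:7>4 R:11>7 S:9>8 T:5>3)
P1 drop E (D beats it: P:8>7 R:9>7 S:11>0 T:4>3)
P2 drop T (R beats it: A:7>5 B:11>2 D:14>9)
P1→{A,B,D} P2→{P,R,S}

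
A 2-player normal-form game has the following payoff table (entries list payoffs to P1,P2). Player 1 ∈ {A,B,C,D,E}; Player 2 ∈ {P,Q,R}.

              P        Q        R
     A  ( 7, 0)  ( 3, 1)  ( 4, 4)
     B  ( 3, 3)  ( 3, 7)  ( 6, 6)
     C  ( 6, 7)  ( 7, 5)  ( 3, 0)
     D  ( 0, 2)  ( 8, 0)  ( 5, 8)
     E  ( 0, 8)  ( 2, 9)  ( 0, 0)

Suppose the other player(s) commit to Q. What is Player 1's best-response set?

u_1(A vs Q) = 3
u_1(B vs Q) = 3
u_1(C vs Q) = 7
u_1(D vs Q) = 8
u_1(E vs Q) = 2
max payoff 8 at {D}

argmax u_1 = {D}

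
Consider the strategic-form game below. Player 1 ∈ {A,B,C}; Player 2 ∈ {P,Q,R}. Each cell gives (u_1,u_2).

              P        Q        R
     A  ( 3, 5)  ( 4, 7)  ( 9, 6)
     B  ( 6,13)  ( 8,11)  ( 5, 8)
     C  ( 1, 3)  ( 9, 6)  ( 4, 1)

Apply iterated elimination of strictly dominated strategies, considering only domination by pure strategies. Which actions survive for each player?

Survivors P1:{B,C} P2:{P,Q}

P2 drop R (Q beats it: A:7>6 B:11>8 C:6>1)
P1 drop A (B beats it: P:6>3 Q:8>4)
P1→{B,C} P2→{P,Q}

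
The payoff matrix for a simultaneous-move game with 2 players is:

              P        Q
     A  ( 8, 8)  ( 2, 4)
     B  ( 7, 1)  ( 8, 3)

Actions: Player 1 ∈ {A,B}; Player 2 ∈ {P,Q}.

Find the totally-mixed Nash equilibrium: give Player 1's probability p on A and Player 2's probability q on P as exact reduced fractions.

P1 indiff ⇒ q·8+(1-q)·2 = q·7+(1-q)·8 ⇒ q(1) = (1-q)(6) ⇒ q = 6/7
P2 indiff ⇒ p·8+(1-p)·1 = p·4+(1-p)·3 ⇒ p(4) = (1-p)(2) ⇒ p = 1/3

(p,q) = (1/3, 6/7)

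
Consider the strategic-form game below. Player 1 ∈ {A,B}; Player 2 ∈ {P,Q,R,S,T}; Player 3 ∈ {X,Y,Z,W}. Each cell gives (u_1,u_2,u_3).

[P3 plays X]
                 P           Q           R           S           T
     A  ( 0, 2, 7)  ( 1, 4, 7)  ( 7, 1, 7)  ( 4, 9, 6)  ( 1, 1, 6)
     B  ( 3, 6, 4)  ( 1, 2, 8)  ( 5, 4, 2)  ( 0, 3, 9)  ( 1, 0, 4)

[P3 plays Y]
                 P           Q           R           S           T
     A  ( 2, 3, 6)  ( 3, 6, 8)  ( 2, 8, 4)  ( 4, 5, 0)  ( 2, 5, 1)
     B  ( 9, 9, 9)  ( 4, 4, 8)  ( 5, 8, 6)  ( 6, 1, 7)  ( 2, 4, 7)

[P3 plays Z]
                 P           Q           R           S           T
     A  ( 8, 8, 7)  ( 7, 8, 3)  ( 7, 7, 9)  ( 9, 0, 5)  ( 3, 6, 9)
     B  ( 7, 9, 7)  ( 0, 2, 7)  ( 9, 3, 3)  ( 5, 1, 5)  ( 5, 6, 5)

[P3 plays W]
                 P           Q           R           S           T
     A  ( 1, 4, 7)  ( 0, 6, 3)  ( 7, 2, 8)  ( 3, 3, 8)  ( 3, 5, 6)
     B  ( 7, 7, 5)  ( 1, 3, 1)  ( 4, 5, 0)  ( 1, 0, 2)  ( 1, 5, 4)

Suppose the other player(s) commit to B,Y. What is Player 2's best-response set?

argmax u_2 = {P}

u_2(P vs B,Y) = 9
u_2(Q vs B,Y) = 4
u_2(R vs B,Y) = 8
u_2(S vs B,Y) = 1
u_2(T vs B,Y) = 4
max payoff 9 at {P}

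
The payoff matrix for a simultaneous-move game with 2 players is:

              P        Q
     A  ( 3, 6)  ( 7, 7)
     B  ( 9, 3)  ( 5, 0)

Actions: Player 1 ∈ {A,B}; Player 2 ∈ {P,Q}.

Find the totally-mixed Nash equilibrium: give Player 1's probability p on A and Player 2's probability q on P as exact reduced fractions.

p=3/4, q=1/4

P1 indiff ⇒ q·3+(1-q)·7 = q·9+(1-q)·5 ⇒ q(-6) = (1-q)(-2) ⇒ q = 1/4
P2 indiff ⇒ p·6+(1-p)·3 = p·7+(1-p)·0 ⇒ p(-1) = (1-p)(-3) ⇒ p = 3/4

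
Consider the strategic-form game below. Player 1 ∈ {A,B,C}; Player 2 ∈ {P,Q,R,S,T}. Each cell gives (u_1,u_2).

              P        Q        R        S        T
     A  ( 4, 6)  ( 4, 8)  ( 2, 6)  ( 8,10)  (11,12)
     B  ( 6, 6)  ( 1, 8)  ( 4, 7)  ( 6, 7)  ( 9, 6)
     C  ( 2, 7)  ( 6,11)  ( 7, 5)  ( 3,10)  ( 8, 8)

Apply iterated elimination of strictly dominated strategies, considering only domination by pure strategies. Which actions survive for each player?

P2 drop P (Q beats it: A:8>6 B:8>6 C:11>7)
P2 drop R (Q beats it: A:8>6 B:8>7 C:11>5)
P1 drop B (A beats it: Q:4>1 S:8>6 T:11>9)
P1→{A,C} P2→{Q,S,T}

Remaining: P1:{A,C} P2:{Q,S,T}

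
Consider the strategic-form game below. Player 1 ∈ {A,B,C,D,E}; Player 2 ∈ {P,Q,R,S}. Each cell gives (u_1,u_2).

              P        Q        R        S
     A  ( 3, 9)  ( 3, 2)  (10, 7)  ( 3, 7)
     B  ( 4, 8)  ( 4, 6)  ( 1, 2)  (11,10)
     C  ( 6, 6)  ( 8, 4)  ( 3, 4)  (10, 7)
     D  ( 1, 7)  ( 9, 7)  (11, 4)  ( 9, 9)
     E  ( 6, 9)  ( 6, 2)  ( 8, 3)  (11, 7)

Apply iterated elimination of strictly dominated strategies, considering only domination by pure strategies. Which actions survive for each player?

P2 drop Q (S beats it: A:7>2 B:10>6 C:7>4 D:9>7 E:7>2)
P2 drop R (P beats it: A:9>7 B:8>2 C:6>4 D:7>4 E:9>3)
P1 drop A (B beats it: P:4>3 S:11>3)
P1 drop D (B beats it: P:4>1 S:11>9)
P1→{B,C,E} P2→{P,S}

IESDS → P1:{B,C,E} P2:{P,S}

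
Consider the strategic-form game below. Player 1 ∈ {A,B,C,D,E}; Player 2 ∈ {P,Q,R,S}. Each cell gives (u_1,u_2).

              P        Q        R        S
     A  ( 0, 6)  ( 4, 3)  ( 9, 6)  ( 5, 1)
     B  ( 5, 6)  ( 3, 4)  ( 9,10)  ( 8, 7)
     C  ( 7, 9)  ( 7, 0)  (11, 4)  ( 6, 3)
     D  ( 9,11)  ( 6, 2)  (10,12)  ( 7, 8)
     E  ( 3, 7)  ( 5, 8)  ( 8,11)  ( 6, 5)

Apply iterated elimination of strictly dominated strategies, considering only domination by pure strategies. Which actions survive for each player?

P1 drop A (C beats it: P:7>0 Q:7>4 R:11>9 S:6>5)
P1 drop E (D beats it: P:9>3 Q:6>5 R:10>8 S:7>6)
P2 drop Q (P beats it: B:6>4 C:9>0 D:11>2)
P2 drop S (R beats it: B:10>7 C:4>3 D:12>8)
P1 drop B (C beats it: P:7>5 R:11>9)
P1→{C,D} P2→{P,R}

Remaining: P1:{C,D} P2:{P,R}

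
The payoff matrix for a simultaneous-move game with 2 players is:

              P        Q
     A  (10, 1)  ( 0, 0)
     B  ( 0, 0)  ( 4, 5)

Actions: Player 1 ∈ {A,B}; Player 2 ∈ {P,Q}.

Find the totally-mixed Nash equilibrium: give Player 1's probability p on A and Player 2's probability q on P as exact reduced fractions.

(p,q) = (5/6, 2/7)

P1 indiff ⇒ q·10+(1-q)·0 = q·0+(1-q)·4 ⇒ q(10) = (1-q)(4) ⇒ q = 2/7
P2 indiff ⇒ p·1+(1-p)·0 = p·0+(1-p)·5 ⇒ p(1) = (1-p)(5) ⇒ p = 5/6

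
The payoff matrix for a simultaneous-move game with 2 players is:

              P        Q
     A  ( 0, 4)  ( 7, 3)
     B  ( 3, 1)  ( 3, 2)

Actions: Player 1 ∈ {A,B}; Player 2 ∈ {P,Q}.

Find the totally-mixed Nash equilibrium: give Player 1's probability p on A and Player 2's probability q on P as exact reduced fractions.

P1 indiff ⇒ q·0+(1-q)·7 = q·3+(1-q)·3 ⇒ q(-3) = (1-q)(-4) ⇒ q = 4/7
P2 indiff ⇒ p·4+(1-p)·1 = p·3+(1-p)·2 ⇒ p(1) = (1-p)(1) ⇒ p = 1/2

p=1/2, q=4/7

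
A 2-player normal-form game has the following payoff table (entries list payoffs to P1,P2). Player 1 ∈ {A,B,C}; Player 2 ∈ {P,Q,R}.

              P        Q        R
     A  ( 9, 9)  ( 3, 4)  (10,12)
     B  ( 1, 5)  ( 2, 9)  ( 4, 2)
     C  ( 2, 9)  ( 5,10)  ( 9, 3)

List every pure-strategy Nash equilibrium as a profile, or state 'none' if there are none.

NE set: (A,R), (C,Q)

(A,P): not NE [P2→R gives 12>9]
(A,Q): not NE [P1→C gives 5>3; P2→R gives 12>4]
(A,R): NE
(B,P): not NE [P1→A gives 9>1; P2→Q gives 9>5]
(B,Q): not NE [P1→C gives 5>2]
(B,R): not NE [P1→A gives 10>4; P2→Q gives 9>2]
(C,P): not NE [P1→A gives 9>2; P2→Q gives 10>9]
(C,Q): NE
(C,R): not NE [P1→A gives 10>9; P2→Q gives 10>3]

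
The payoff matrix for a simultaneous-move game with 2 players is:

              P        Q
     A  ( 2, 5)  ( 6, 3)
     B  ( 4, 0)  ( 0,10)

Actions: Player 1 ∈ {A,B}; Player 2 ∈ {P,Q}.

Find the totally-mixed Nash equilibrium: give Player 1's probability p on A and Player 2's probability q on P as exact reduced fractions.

(p,q) = (5/6, 3/4)

P1 indiff ⇒ q·2+(1-q)·6 = q·4+(1-q)·0 ⇒ q(-2) = (1-q)(-6) ⇒ q = 3/4
P2 indiff ⇒ p·5+(1-p)·0 = p·3+(1-p)·10 ⇒ p(2) = (1-p)(10) ⇒ p = 5/6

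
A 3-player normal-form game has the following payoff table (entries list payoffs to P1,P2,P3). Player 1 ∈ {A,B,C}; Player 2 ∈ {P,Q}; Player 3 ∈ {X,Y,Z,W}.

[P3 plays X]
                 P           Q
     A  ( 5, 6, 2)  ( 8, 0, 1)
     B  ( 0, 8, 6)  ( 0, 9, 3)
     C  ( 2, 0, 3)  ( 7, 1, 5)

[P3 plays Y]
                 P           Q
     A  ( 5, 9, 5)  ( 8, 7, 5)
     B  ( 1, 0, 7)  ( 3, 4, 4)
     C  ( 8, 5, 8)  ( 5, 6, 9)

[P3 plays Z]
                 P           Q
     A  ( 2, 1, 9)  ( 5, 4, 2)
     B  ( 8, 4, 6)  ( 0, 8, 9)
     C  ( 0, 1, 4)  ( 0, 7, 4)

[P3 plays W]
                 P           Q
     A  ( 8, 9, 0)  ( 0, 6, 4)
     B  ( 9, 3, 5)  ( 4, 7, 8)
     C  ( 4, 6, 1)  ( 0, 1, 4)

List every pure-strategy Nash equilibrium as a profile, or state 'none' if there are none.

PSNE: ∅

(A,P,X): not NE [P3→Z gives 9>2]
(A,P,Y): not NE [P1→C gives 8>5; P3→Z gives 9>5]
(A,P,Z): not NE [P1→B gives 8>2; P2→Q gives 4>1]
(A,P,W): not NE [P1→B gives 9>8; P3→Z gives 9>0]
(A,Q,X): not NE [P2→P gives 6>0; P3→Y gives 5>1]
(A,Q,Y): not NE [P2→P gives 9>7]
(A,Q,Z): not NE [P3→Y gives 5>2]
(A,Q,W): not NE [P1→B gives 4>0; P2→P gives 9>6; P3→Y gives 5>4]
(B,P,X): not NE [P1→A gives 5>0; P2→Q gives 9>8; P3→Y gives 7>6]
(B,P,Y): not NE [P1→C gives 8>1; P2→Q gives 4>0]
(B,P,Z): not NE [P2→Q gives 8>4; P3→Y gives 7>6]
(B,P,W): not NE [P2→Q gives 7>3; P3→Y gives 7>5]
(B,Q,X): not NE [P1→A gives 8>0; P3→Z gives 9>3]
(B,Q,Y): not NE [P1→A gives 8>3; P3→Z gives 9>4]
(B,Q,Z): not NE [P1→A gives 5>0]
(B,Q,W): not NE [P3→Z gives 9>8]
(C,P,X): not NE [P1→A gives 5>2; P2→Q gives 1>0; P3→Y gives 8>3]
(C,P,Y): not NE [P2→Q gives 6>5]
(C,P,Z): not NE [P1→B gives 8>0; P2→Q gives 7>1; P3→Y gives 8>4]
(C,P,W): not NE [P1→B gives 9>4; P3→Y gives 8>1]
(C,Q,X): not NE [P1→A gives 8>7; P3→Y gives 9>5]
(C,Q,Y): not NE [P1→A gives 8>5]
(C,Q,Z): not NE [P1→A gives 5>0; P3→Y gives 9>4]
(C,Q,W): not NE [P1→B gives 4>0; P2→P gives 6>1; P3→Y gives 9>4]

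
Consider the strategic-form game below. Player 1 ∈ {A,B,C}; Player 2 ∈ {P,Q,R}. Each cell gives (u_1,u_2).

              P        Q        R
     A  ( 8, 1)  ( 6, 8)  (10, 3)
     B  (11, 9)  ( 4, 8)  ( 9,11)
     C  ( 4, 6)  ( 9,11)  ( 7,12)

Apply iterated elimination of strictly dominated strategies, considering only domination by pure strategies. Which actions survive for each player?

Remaining: P1:{A,C} P2:{Q,R}

P2 drop P (R beats it: A:3>1 B:11>9 C:12>6)
P1 drop B (A beats it: Q:6>4 R:10>9)
P1→{A,C} P2→{Q,R}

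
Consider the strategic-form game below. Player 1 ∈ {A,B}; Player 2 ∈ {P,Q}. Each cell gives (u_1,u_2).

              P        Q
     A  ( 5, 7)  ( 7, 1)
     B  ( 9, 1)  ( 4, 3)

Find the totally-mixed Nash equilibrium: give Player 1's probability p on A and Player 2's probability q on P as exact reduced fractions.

P1 indiff ⇒ q·5+(1-q)·7 = q·9+(1-q)·4 ⇒ q(-4) = (1-q)(-3) ⇒ q = 3/7
P2 indiff ⇒ p·7+(1-p)·1 = p·1+(1-p)·3 ⇒ p(6) = (1-p)(2) ⇒ p = 1/4

P1 mixes 1/4 on A; P2 mixes 3/7 on P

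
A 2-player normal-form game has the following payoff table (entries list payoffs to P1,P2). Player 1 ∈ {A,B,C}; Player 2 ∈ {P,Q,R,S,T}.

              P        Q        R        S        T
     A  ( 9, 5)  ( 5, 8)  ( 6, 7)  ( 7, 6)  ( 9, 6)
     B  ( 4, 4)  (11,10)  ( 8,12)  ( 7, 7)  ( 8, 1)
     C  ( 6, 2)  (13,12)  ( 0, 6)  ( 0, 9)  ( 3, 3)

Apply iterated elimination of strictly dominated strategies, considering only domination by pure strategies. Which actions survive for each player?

P2 drop P (Q beats it: A:8>5 B:10>4 C:12>2)
P2 drop S (Q beats it: A:8>6 B:10>7 C:12>9)
P2 drop T (Q beats it: A:8>6 B:10>1 C:12>3)
P1 drop A (B beats it: Q:11>5 R:8>6)
P1→{B,C} P2→{Q,R}

Remaining: P1:{B,C} P2:{Q,R}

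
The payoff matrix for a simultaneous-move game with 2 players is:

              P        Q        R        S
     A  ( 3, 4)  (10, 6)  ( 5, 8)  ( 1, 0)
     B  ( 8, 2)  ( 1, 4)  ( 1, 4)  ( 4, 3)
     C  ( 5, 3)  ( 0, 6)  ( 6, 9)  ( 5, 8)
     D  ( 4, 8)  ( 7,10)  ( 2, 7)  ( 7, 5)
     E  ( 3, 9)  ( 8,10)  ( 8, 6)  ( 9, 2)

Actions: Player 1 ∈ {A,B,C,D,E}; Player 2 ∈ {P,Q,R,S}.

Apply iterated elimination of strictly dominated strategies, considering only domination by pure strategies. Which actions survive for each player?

Remaining: P1:{A,E} P2:{Q,R}

P2 drop P (Q beats it: A:6>4 B:4>2 C:6>3 D:10>8 E:10>9)
P1 drop B (D beats it: Q:7>1 R:2>1 S:7>4)
P1 drop C (E beats it: Q:8>0 R:8>6 S:9>5)
P1 drop D (E beats it: Q:8>7 R:8>2 S:9>7)
P2 drop S (Q beats it: A:6>0 E:10>2)
P1→{A,E} P2→{Q,R}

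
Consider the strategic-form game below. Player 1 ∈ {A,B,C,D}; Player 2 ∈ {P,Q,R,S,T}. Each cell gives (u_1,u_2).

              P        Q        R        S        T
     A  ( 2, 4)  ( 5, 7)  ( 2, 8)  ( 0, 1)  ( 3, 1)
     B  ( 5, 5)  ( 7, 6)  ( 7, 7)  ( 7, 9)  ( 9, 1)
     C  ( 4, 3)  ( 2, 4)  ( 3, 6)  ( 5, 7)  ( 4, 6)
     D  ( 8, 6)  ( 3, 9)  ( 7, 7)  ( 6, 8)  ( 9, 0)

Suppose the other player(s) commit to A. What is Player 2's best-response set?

u_2(P vs A) = 4
u_2(Q vs A) = 7
u_2(R vs A) = 8
u_2(S vs A) = 1
u_2(T vs A) = 1
max payoff 8 at {R}

argmax u_2 = {R}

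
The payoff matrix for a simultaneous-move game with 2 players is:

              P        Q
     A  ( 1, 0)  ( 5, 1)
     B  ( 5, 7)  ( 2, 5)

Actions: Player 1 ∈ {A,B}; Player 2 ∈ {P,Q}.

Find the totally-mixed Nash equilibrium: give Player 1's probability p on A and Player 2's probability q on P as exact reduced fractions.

(p,q) = (2/3, 3/7)

P1 indiff ⇒ q·1+(1-q)·5 = q·5+(1-q)·2 ⇒ q(-4) = (1-q)(-3) ⇒ q = 3/7
P2 indiff ⇒ p·0+(1-p)·7 = p·1+(1-p)·5 ⇒ p(-1) = (1-p)(-2) ⇒ p = 2/3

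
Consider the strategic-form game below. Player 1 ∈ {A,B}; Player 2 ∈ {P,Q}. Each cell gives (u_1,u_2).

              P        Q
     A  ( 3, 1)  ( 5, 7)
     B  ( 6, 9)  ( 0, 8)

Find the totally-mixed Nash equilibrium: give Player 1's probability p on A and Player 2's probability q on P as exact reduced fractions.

P1 mixes 1/7 on A; P2 mixes 5/8 on P

P1 indiff ⇒ q·3+(1-q)·5 = q·6+(1-q)·0 ⇒ q(-3) = (1-q)(-5) ⇒ q = 5/8
P2 indiff ⇒ p·1+(1-p)·9 = p·7+(1-p)·8 ⇒ p(-6) = (1-p)(-1) ⇒ p = 1/7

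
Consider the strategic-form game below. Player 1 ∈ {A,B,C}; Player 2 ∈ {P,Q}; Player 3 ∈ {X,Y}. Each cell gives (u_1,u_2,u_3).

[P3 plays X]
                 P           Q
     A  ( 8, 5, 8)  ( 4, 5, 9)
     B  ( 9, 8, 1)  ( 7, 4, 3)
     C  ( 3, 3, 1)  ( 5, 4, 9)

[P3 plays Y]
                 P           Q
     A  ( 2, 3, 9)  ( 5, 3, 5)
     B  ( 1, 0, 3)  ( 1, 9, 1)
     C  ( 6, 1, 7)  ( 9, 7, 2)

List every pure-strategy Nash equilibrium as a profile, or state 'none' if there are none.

(A,P,X): not NE [P1→B gives 9>8; P3→Y gives 9>8]
(A,P,Y): not NE [P1→C gives 6>2]
(A,Q,X): not NE [P1→B gives 7>4]
(A,Q,Y): not NE [P1→C gives 9>5; P3→X gives 9>5]
(B,P,X): not NE [P3→Y gives 3>1]
(B,P,Y): not NE [P1→C gives 6>1; P2→Q gives 9>0]
(B,Q,X): not NE [P2→P gives 8>4]
(B,Q,Y): not NE [P1→C gives 9>1; P3→X gives 3>1]
(C,P,X): not NE [P1→B gives 9>3; P2→Q gives 4>3; P3→Y gives 7>1]
(C,P,Y): not NE [P2→Q gives 7>1]
(C,Q,X): not NE [P1→B gives 7>5]
(C,Q,Y): not NE [P3→X gives 9>2]

No pure NE.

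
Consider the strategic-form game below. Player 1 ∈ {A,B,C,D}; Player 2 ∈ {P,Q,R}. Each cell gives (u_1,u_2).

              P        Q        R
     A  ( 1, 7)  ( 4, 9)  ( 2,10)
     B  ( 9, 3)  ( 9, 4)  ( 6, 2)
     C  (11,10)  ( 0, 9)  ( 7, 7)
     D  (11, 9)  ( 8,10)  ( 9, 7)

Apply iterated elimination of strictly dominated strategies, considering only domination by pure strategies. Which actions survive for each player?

IESDS → P1:{B,C,D} P2:{P,Q}

P1 drop A (B beats it: P:9>1 Q:9>4 R:6>2)
P2 drop R (P beats it: B:3>2 C:10>7 D:9>7)
P1→{B,C,D} P2→{P,Q}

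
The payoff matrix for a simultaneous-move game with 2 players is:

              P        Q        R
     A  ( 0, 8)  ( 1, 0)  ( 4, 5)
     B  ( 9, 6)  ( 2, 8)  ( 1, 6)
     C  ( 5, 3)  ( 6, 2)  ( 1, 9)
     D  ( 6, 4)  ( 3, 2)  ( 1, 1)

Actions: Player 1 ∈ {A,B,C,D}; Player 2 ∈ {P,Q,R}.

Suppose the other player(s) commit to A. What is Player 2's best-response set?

BR_2 = {P}

u_2(P vs A) = 8
u_2(Q vs A) = 0
u_2(R vs A) = 5
max payoff 8 at {P}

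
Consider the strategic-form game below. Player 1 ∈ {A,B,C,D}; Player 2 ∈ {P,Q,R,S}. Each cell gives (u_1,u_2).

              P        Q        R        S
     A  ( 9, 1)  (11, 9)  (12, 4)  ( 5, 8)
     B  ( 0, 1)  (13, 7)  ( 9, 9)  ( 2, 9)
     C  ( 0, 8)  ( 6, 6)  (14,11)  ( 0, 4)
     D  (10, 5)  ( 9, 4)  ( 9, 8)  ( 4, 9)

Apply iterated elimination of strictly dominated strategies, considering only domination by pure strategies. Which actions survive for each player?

IESDS → P1:{A,B,C} P2:{Q,R,S}

P2 drop P (R beats it: A:4>1 B:9>1 C:11>8 D:8>5)
P1 drop D (A beats it: Q:11>9 R:12>9 S:5>4)
P1→{A,B,C} P2→{Q,R,S}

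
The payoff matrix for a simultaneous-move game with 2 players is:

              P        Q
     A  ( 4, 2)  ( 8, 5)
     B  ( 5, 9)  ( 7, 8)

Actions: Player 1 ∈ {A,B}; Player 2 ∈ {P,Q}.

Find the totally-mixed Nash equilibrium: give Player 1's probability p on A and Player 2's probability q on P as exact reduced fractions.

P1 indiff ⇒ q·4+(1-q)·8 = q·5+(1-q)·7 ⇒ q(-1) = (1-q)(-1) ⇒ q = 1/2
P2 indiff ⇒ p·2+(1-p)·9 = p·5+(1-p)·8 ⇒ p(-3) = (1-p)(-1) ⇒ p = 1/4

(p,q) = (1/4, 1/2)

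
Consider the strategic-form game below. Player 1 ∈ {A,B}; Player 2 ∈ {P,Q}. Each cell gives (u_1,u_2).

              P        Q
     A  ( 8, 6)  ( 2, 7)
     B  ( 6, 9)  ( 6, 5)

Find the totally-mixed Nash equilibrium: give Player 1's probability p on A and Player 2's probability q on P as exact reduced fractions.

P1 indiff ⇒ q·8+(1-q)·2 = q·6+(1-q)·6 ⇒ q(2) = (1-q)(4) ⇒ q = 2/3
P2 indiff ⇒ p·6+(1-p)·9 = p·7+(1-p)·5 ⇒ p(-1) = (1-p)(-4) ⇒ p = 4/5

p=4/5, q=2/3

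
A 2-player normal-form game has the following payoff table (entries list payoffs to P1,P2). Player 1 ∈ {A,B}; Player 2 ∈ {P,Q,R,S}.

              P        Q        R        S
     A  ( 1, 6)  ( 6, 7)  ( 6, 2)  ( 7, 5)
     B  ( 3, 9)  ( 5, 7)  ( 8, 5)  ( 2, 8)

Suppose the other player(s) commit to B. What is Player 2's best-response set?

u_2(P vs B) = 9
u_2(Q vs B) = 7
u_2(R vs B) = 5
u_2(S vs B) = 8
max payoff 9 at {P}

BR_2 = {P}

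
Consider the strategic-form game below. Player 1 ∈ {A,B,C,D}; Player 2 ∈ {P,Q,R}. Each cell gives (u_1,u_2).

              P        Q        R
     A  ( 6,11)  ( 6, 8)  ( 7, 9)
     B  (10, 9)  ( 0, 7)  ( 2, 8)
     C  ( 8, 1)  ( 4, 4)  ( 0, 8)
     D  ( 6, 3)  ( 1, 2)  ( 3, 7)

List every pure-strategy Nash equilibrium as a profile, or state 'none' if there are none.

NE set: (B,P)

(A,P): not NE [P1→B gives 10>6]
(A,Q): not NE [P2→P gives 11>8]
(A,R): not NE [P2→P gives 11>9]
(B,P): NE
(B,Q): not NE [P1→A gives 6>0; P2→P gives 9>7]
(B,R): not NE [P1→A gives 7>2; P2→P gives 9>8]
(C,P): not NE [P1→B gives 10>8; P2→R gives 8>1]
(C,Q): not NE [P1→A gives 6>4; P2→R gives 8>4]
(C,R): not NE [P1→A gives 7>0]
(D,P): not NE [P1→B gives 10>6; P2→R gives 7>3]
(D,Q): not NE [P1→A gives 6>1; P2→R gives 7>2]
(D,R): not NE [P1→A gives 7>3]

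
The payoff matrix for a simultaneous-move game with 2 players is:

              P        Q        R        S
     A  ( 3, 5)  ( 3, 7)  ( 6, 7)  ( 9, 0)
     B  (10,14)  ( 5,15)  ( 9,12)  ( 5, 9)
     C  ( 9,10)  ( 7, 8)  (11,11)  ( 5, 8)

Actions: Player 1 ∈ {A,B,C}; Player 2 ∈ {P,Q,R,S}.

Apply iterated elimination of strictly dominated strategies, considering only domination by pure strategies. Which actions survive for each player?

Survivors P1:{B,C} P2:{P,Q,R}

P2 drop S (P beats it: A:5>0 B:14>9 C:10>8)
P1 drop A (B beats it: P:10>3 Q:5>3 R:9>6)
P1→{B,C} P2→{P,Q,R}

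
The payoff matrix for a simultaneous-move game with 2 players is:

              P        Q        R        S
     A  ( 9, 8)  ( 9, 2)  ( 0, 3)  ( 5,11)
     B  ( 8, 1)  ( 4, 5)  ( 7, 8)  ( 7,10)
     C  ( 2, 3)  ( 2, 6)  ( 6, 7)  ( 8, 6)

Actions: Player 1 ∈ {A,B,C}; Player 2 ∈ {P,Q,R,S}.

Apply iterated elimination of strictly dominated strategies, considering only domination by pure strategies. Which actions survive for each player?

P2 drop P (S beats it: A:11>8 B:10>1 C:6>3)
P2 drop Q (R beats it: A:3>2 B:8>5 C:7>6)
P1 drop A (B beats it: R:7>0 S:7>5)
P1→{B,C} P2→{R,S}

Remaining: P1:{B,C} P2:{R,S}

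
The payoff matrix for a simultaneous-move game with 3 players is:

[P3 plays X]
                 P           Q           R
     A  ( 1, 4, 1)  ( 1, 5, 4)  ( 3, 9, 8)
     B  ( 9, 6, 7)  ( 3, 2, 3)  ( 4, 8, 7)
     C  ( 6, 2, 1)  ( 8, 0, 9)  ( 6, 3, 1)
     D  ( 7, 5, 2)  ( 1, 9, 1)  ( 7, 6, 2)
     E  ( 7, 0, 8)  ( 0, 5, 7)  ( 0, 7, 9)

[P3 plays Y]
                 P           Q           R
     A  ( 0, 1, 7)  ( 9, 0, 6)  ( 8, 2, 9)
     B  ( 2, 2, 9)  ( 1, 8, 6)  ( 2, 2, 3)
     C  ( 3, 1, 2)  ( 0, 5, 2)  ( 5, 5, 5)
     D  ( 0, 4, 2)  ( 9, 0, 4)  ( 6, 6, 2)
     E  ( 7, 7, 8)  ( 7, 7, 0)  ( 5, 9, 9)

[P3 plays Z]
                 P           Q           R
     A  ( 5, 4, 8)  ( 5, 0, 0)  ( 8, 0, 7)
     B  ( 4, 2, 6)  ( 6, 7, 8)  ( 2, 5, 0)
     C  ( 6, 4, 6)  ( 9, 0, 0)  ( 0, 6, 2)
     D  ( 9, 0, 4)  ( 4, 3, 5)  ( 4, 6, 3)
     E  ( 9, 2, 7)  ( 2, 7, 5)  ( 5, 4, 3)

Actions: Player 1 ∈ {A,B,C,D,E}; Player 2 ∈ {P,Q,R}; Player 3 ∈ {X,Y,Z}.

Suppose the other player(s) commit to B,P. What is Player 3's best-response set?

u_3(X vs B,P) = 7
u_3(Y vs B,P) = 9
u_3(Z vs B,P) = 6
max payoff 9 at {Y}

P3 best: {Y}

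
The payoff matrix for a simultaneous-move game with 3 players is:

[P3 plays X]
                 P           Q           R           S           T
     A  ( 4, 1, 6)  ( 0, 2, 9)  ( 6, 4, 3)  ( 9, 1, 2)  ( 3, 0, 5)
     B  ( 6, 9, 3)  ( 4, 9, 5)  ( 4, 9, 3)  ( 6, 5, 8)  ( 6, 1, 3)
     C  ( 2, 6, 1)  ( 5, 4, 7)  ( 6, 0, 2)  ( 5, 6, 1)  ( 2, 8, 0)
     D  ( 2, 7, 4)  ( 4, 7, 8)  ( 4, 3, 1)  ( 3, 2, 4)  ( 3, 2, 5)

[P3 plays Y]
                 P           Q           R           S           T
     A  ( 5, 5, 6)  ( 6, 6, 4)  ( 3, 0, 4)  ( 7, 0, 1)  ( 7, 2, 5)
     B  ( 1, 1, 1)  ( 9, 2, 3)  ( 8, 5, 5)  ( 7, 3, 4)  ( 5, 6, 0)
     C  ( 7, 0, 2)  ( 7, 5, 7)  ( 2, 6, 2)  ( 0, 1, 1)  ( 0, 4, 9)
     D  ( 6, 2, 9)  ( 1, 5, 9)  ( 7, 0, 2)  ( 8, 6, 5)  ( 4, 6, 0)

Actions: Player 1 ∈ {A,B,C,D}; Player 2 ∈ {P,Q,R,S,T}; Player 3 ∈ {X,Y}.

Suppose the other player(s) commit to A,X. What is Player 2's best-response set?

u_2(P vs A,X) = 1
u_2(Q vs A,X) = 2
u_2(R vs A,X) = 4
u_2(S vs A,X) = 1
u_2(T vs A,X) = 0
max payoff 4 at {R}

argmax u_2 = {R}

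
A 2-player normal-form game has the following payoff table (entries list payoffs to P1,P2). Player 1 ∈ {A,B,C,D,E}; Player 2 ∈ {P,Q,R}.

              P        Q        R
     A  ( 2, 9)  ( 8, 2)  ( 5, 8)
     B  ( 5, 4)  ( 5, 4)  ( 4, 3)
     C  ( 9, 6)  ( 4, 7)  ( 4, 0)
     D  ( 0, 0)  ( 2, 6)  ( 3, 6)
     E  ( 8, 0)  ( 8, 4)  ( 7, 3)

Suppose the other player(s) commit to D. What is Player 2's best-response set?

u_2(P vs D) = 0
u_2(Q vs D) = 6
u_2(R vs D) = 6
max payoff 6 at {Q,R}

BR_2 = {Q,R}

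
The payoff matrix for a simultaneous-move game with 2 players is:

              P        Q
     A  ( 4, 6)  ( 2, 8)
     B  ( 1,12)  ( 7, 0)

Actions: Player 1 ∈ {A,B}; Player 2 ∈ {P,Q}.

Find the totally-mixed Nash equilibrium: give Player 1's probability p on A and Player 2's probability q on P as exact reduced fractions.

P1 indiff ⇒ q·4+(1-q)·2 = q·1+(1-q)·7 ⇒ q(3) = (1-q)(5) ⇒ q = 5/8
P2 indiff ⇒ p·6+(1-p)·12 = p·8+(1-p)·0 ⇒ p(-2) = (1-p)(-12) ⇒ p = 6/7

(p,q) = (6/7, 5/8)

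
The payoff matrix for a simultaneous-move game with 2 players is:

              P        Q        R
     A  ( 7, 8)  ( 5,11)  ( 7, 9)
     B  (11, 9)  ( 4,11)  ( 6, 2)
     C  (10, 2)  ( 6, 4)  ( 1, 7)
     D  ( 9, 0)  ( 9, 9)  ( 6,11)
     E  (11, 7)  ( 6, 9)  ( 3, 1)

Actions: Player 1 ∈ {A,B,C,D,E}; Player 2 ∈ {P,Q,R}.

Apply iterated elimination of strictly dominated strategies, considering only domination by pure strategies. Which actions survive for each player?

Remaining: P1:{A,D} P2:{Q,R}

P2 drop P (Q beats it: A:11>8 B:11>9 C:4>2 D:9>0 E:9>7)
P1 drop B (A beats it: Q:5>4 R:7>6)
P1 drop C (D beats it: Q:9>6 R:6>1)
P1 drop E (D beats it: Q:9>6 R:6>3)
P1→{A,D} P2→{Q,R}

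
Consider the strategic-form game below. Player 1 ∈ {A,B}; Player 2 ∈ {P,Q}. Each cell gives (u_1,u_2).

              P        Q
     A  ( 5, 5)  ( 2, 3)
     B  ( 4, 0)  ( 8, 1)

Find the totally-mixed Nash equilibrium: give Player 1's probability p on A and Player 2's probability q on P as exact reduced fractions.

P1 indiff ⇒ q·5+(1-q)·2 = q·4+(1-q)·8 ⇒ q(1) = (1-q)(6) ⇒ q = 6/7
P2 indiff ⇒ p·5+(1-p)·0 = p·3+(1-p)·1 ⇒ p(2) = (1-p)(1) ⇒ p = 1/3

p=1/3, q=6/7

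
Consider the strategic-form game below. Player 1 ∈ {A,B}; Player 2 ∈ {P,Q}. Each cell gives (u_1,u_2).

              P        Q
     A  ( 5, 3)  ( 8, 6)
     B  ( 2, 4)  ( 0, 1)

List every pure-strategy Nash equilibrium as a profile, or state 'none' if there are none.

(A,P): not NE [P2→Q gives 6>3]
(A,Q): NE
(B,P): not NE [P1→A gives 5>2]
(B,Q): not NE [P1→A gives 8>0; P2→P gives 4>1]

PSNE = {(A,Q)}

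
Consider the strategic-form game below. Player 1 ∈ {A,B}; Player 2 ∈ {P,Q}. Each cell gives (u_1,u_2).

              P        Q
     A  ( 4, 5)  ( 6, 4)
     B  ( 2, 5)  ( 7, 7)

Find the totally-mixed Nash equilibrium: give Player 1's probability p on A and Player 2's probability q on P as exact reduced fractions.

(p,q) = (2/3, 1/3)

P1 indiff ⇒ q·4+(1-q)·6 = q·2+(1-q)·7 ⇒ q(2) = (1-q)(1) ⇒ q = 1/3
P2 indiff ⇒ p·5+(1-p)·5 = p·4+(1-p)·7 ⇒ p(1) = (1-p)(2) ⇒ p = 2/3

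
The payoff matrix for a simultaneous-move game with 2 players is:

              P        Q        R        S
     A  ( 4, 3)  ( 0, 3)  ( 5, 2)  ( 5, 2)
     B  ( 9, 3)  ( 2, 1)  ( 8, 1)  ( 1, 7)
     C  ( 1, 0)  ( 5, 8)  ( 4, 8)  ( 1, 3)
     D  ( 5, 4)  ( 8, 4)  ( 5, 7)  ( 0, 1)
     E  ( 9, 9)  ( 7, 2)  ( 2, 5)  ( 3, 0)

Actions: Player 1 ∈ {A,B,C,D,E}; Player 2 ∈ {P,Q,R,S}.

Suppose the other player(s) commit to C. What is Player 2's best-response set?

u_2(P vs C) = 0
u_2(Q vs C) = 8
u_2(R vs C) = 8
u_2(S vs C) = 3
max payoff 8 at {Q,R}

BR_2 = {Q,R}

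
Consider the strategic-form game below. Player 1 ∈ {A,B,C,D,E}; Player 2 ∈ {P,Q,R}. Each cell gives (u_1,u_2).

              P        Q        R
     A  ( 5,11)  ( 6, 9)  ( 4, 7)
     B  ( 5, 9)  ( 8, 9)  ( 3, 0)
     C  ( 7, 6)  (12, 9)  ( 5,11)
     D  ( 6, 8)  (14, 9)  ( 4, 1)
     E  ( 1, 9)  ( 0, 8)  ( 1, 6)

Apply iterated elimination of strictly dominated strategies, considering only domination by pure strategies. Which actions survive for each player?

IESDS → P1:{C,D} P2:{Q,R}

P1 drop A (C beats it: P:7>5 Q:12>6 R:5>4)
P1 drop B (C beats it: P:7>5 Q:12>8 R:5>3)
P1 drop E (C beats it: P:7>1 Q:12>0 R:5>1)
P2 drop P (Q beats it: C:9>6 D:9>8)
P1→{C,D} P2→{Q,R}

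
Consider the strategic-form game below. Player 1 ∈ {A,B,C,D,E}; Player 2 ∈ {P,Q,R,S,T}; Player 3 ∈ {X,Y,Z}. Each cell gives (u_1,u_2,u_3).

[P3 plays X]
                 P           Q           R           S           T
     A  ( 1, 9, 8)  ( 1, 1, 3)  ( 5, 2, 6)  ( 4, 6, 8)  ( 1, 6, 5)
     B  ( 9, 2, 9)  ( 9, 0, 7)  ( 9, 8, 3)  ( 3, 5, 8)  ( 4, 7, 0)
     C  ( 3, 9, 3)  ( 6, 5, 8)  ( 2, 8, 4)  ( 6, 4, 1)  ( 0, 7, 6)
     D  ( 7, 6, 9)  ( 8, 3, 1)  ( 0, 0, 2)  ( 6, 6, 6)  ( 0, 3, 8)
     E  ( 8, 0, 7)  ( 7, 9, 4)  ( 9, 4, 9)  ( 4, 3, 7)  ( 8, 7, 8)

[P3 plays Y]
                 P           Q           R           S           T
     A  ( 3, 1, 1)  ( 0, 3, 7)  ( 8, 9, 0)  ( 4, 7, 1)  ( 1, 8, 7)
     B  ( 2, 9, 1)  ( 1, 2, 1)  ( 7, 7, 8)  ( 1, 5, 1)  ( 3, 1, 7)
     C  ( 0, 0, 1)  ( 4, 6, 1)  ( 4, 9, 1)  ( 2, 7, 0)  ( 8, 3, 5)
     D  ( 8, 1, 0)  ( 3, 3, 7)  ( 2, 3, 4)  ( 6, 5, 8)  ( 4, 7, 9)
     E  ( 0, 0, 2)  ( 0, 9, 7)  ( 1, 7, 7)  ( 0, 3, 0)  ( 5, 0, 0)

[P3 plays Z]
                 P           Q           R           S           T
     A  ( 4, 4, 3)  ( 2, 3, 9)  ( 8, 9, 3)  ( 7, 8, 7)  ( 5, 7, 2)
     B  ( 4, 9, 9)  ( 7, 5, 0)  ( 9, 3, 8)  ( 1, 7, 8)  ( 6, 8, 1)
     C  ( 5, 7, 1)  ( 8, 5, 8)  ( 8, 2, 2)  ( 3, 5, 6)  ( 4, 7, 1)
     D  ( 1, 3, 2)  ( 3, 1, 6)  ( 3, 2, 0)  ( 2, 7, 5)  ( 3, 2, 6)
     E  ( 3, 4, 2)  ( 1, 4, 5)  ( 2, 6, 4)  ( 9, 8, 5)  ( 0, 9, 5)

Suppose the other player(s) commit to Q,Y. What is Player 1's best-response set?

BR_1 = {C}

u_1(A vs Q,Y) = 0
u_1(B vs Q,Y) = 1
u_1(C vs Q,Y) = 4
u_1(D vs Q,Y) = 3
u_1(E vs Q,Y) = 0
max payoff 4 at {C}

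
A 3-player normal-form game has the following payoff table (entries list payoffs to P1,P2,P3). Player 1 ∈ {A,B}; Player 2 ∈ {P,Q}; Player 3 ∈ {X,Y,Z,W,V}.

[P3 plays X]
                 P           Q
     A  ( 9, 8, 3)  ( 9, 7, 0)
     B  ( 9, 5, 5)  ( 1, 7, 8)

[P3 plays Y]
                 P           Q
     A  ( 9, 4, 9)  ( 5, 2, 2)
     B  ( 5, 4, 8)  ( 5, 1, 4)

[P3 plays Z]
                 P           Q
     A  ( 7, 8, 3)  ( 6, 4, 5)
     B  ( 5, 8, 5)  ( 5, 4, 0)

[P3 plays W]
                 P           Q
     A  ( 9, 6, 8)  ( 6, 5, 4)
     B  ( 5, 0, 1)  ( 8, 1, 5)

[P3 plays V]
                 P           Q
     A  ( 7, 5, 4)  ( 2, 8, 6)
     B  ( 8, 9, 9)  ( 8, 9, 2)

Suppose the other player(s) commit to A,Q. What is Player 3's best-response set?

P3 best: {V}

u_3(X vs A,Q) = 0
u_3(Y vs A,Q) = 2
u_3(Z vs A,Q) = 5
u_3(W vs A,Q) = 4
u_3(V vs A,Q) = 6
max payoff 6 at {V}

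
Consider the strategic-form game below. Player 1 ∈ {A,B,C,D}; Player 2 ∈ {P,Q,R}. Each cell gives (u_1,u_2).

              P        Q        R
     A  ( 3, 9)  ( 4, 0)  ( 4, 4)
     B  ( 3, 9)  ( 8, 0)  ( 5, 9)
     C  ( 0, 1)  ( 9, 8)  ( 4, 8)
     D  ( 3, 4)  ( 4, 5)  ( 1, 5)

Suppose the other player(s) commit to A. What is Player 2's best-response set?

u_2(P vs A) = 9
u_2(Q vs A) = 0
u_2(R vs A) = 4
max payoff 9 at {P}

BR_2 = {P}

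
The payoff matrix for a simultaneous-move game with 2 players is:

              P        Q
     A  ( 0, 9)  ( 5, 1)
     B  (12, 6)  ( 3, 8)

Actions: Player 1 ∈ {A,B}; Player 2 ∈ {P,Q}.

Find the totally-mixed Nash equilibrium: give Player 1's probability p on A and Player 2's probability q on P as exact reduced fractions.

P1 indiff ⇒ q·0+(1-q)·5 = q·12+(1-q)·3 ⇒ q(-12) = (1-q)(-2) ⇒ q = 1/7
P2 indiff ⇒ p·9+(1-p)·6 = p·1+(1-p)·8 ⇒ p(8) = (1-p)(2) ⇒ p = 1/5

p=1/5, q=1/7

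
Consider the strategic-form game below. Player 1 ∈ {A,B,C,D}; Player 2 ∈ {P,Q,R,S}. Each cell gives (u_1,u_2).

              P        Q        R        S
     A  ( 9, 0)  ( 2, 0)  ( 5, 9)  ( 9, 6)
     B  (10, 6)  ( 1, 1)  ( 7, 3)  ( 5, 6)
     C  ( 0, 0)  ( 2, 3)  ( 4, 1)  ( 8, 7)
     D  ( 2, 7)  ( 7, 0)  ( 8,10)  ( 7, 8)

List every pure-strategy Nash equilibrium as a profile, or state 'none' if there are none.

(A,P): not NE [P1→B gives 10>9; P2→R gives 9>0]
(A,Q): not NE [P1→D gives 7>2; P2→R gives 9>0]
(A,R): not NE [P1→D gives 8>5]
(A,S): not NE [P2→R gives 9>6]
(B,P): NE
(B,Q): not NE [P1→D gives 7>1; P2→S gives 6>1]
(B,R): not NE [P1→D gives 8>7; P2→S gives 6>3]
(B,S): not NE [P1→A gives 9>5]
(C,P): not NE [P1→B gives 10>0; P2→S gives 7>0]
(C,Q): not NE [P1→D gives 7>2; P2→S gives 7>3]
(C,R): not NE [P1→D gives 8>4; P2→S gives 7>1]
(C,S): not NE [P1→A gives 9>8]
(D,P): not NE [P1→B gives 10>2; P2→R gives 10>7]
(D,Q): not NE [P2→R gives 10>0]
(D,R): NE
(D,S): not NE [P1→A gives 9>7; P2→R gives 10>8]

Nash profiles: (B,P), (D,R)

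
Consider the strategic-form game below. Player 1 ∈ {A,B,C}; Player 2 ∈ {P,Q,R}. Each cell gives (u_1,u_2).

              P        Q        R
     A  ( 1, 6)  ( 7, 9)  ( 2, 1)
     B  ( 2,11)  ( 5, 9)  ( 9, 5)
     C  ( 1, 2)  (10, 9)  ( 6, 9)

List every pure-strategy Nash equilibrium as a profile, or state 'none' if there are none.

PSNE = {(B,P), (C,Q)}

(A,P): not NE [P1→B gives 2>1; P2→Q gives 9>6]
(A,Q): not NE [P1→C gives 10>7]
(A,R): not NE [P1→B gives 9>2; P2→Q gives 9>1]
(B,P): NE
(B,Q): not NE [P1→C gives 10>5; P2→P gives 11>9]
(B,R): not NE [P2→P gives 11>5]
(C,P): not NE [P1→B gives 2>1; P2→R gives 9>2]
(C,Q): NE
(C,R): not NE [P1→B gives 9>6]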